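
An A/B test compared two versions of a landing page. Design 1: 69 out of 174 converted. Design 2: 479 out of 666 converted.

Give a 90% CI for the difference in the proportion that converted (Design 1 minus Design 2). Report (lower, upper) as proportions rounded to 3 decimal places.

p̂₁ = 69/174 = 0.3966 and p̂₂ = 479/666 = 0.7192.
SE₁ = √(p̂₁(1−p̂₁)/n₁) = √(0.3966·0.6034/174) = 0.03709; SE₂ = √(0.7192·0.2808/666) = 0.01741.
Independent samples: SE of the difference = √(SE₁² + SE₂²) = √(0.0013756681 + 0.0003031081) = 0.04097.
z* for 90% confidence is 1.645, so the margin of error is 1.645 × 0.04097 = 0.06740.
Point estimate p̂₁ − p̂₂ = 0.3966 − 0.7192 = -0.3226.
-0.3226 ± 0.06740 → (-0.390, -0.255).

(-0.390, -0.255)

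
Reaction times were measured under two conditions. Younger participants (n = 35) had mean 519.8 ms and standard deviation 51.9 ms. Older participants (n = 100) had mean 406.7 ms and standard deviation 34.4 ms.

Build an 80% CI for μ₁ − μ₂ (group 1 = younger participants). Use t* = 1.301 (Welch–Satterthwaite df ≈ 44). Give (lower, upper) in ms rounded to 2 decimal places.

SE₁ = s₁/√n₁ = 51.9/√35 = 8.7727; SE₂ = 34.4/√100 = 3.4400.
Independent samples, unequal variances: SE_diff = √(SE₁² + SE₂²) = √(76.96026529 + 11.8336) = 9.4230.
t* = 1.301, so margin of error = 1.301 × 9.4230 = 12.2593.
Difference in means = 519.8 − 406.7 = 113.1000.
113.1000 ± 12.2593 → (100.84, 125.36).

(100.84, 125.36)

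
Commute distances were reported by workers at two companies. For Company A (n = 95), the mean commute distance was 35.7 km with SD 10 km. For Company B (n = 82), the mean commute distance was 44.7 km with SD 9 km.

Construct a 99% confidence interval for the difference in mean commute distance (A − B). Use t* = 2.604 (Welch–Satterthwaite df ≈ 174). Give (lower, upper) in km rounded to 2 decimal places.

Standard errors of each mean: 10/√95 = 1.0260 and 9/√82 = 0.9939.
SE(x̄₁ − x̄₂) = √(1.0260² + 0.9939²) = 1.4285 for independent samples with unequal variances.
With t* = 2.604, the margin is 2.604 × 1.4285 = 3.7198.
x̄₁ − x̄₂ = 35.7 − 44.7 = -9.0000; the interval is -9.0000 ± 3.7198 = (-12.72, -5.28).

(-12.72, -5.28)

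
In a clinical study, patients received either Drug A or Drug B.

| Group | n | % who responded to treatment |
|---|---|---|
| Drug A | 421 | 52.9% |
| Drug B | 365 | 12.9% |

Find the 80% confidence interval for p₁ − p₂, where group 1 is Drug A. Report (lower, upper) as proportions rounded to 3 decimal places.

(0.362, 0.438)

The two standard errors are √(0.5290×0.4710/421) = 0.02433 and √(0.1290×0.8710/365) = 0.01755.
Because the samples are independent, SE_diff = √(0.02433² + 0.01755²) = 0.03000.
Using z* = 1.282 for 80%, ME = 1.282 × 0.03000 = 0.03846.
p̂₁ − p̂₂ = 0.4000; interval 0.4000 ± 0.03846 gives (0.362, 0.438).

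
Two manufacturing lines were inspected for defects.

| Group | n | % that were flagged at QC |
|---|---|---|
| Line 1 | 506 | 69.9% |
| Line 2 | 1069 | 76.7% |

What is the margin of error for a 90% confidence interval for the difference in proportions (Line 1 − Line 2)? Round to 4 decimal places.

Each SE is √(p̂(1−p̂)/n): √(0.6990·0.3010/506) = 0.02039 and √(0.7670·0.2330/1069) = 0.01293.
SE(p̂₁ − p̂₂) = √(SE₁² + SE₂²) = √(0.0004157521 + 0.0001671849) = 0.02414, since the two samples are independent.
At 90% confidence z* = 1.645; margin = 1.645 × 0.02414 = 0.03971.

0.0397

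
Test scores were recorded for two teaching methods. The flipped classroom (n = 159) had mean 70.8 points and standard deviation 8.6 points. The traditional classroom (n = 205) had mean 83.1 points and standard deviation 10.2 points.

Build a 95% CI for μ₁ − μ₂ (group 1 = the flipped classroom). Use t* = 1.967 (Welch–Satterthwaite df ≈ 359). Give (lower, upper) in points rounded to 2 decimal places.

(-14.24, -10.36)

SE₁ = s₁/√n₁ = 8.6/√159 = 0.6820; SE₂ = 10.2/√205 = 0.7124.
Independent samples, unequal variances: SE_diff = √(SE₁² + SE₂²) = √(0.465124 + 0.50751376) = 0.9862.
t* = 1.967, so margin of error = 1.967 × 0.9862 = 1.9399.
Difference in means = 70.8 − 83.1 = -12.3000.
-12.3000 ± 1.9399 → (-14.24, -10.36).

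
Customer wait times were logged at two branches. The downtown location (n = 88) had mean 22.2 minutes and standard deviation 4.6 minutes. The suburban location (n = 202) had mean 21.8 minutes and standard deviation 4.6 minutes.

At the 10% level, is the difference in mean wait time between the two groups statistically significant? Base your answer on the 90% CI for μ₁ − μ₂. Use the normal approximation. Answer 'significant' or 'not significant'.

Standard errors of each mean: 4.6/√88 = 0.4904 and 4.6/√202 = 0.3237.
SE(x̄₁ − x̄₂) = √(0.4904² + 0.3237²) = 0.5876 for independent samples with unequal variances.
With z* = 1.645, the margin is 1.645 × 0.5876 = 0.9666.
x̄₁ − x̄₂ = 22.2 − 21.8 = 0.4000; the interval is 0.4000 ± 0.9666 = (-0.5666, 1.3666).
The interval (-0.5666, 1.3666) contains 0, so the difference is not significant.

not significant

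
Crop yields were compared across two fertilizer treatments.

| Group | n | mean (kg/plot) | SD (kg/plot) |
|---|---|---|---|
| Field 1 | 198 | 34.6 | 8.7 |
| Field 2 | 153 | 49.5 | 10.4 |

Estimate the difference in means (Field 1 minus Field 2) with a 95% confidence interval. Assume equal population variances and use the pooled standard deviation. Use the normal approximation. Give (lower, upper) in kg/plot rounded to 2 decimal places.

(-16.90, -12.90)

Pooled variance s_p² = [197·8.7² + 152·10.4²] / (198+153−2) = 89.8317, so s_p = 9.4780.
SE_diff = s_p·√(1/n₁ + 1/n₂) = 9.4780·√(1/198 + 1/153) = 1.0202.
z* = 1.960; margin = 1.960 × 1.0202 = 1.9996.
Difference = 34.6 − 49.5 = -14.9000.
-14.9000 ± 1.9996 → (-16.90, -12.90).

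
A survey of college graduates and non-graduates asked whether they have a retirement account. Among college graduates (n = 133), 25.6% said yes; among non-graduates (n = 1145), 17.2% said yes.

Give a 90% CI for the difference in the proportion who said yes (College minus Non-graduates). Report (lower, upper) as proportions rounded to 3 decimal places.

(0.019, 0.149)

Each SE is √(p̂(1−p̂)/n): √(0.2560·0.7440/133) = 0.03784 and √(0.1720·0.8280/1145) = 0.01115.
SE(p̂₁ − p̂₂) = √(SE₁² + SE₂²) = √(0.0014318656 + 0.0001243225) = 0.03945, since the two samples are independent.
At 90% confidence z* = 1.645; margin = 1.645 × 0.03945 = 0.06490.
The difference is 0.2560 − 0.1720 = 0.0840, so the interval is 0.0840 ± 0.06490 = (0.019, 0.149).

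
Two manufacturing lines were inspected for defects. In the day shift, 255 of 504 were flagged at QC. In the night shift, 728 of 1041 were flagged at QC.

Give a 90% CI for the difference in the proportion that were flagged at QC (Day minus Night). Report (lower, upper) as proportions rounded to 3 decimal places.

(-0.237, -0.150)

First, p̂₁ = 255/504 = 0.5060; p̂₂ = 728/1041 = 0.6993.
The two standard errors are √(0.5060×0.4940/504) = 0.02227 and √(0.6993×0.3007/1041) = 0.01421.
Because the samples are independent, SE_diff = √(0.02227² + 0.01421²) = 0.02642.
Using z* = 1.645 for 90%, ME = 1.645 × 0.02642 = 0.04346.
p̂₁ − p̂₂ = -0.1933; interval -0.1933 ± 0.04346 gives (-0.237, -0.150).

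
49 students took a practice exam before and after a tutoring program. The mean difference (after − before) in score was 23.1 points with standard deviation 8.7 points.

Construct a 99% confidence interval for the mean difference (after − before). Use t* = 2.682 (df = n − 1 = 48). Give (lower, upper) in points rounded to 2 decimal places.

This is a matched-pairs design, so SE = s_d/√n = 8.7/√49 = 1.2429.
Margin = 2.682 × 1.2429 = 3.3335; the interval is 23.1 ± 3.3335 = (19.77, 26.43).

(19.77, 26.43)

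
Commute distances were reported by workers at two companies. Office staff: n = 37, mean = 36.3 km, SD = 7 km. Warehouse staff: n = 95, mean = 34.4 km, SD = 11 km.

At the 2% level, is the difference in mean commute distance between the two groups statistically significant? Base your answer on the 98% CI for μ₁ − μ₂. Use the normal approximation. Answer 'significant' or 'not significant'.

Standard errors of each mean: 7/√37 = 1.1508 and 11/√95 = 1.1286.
SE(x̄₁ − x̄₂) = √(1.1508² + 1.1286²) = 1.6119 for independent samples with unequal variances.
With z* = 2.326, the margin is 2.326 × 1.6119 = 3.7493.
x̄₁ − x̄₂ = 36.3 − 34.4 = 1.9000; the interval is 1.9000 ± 3.7493 = (-1.8493, 5.6493).
The interval (-1.8493, 5.6493) contains 0, so the difference is not significant.

not significant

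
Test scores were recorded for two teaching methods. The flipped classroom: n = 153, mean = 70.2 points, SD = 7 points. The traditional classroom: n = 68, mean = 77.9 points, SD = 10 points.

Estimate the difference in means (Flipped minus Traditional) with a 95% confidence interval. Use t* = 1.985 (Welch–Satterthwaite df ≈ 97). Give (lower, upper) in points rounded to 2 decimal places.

SE₁ = s₁/√n₁ = 7/√153 = 0.5659; SE₂ = 10/√68 = 1.2127.
Independent samples, unequal variances: SE_diff = √(SE₁² + SE₂²) = √(0.32024281 + 1.47064129) = 1.3382.
t* = 1.985, so margin of error = 1.985 × 1.3382 = 2.6563.
Difference in means = 70.2 − 77.9 = -7.7000.
-7.7000 ± 2.6563 → (-10.36, -5.04).

(-10.36, -5.04)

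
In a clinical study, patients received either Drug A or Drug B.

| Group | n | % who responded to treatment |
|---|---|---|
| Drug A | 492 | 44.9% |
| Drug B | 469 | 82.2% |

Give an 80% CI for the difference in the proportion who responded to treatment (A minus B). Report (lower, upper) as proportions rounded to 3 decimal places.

(-0.410, -0.336)

The two standard errors are √(0.4490×0.5510/492) = 0.02242 and √(0.8220×0.1780/469) = 0.01766.
Because the samples are independent, SE_diff = √(0.02242² + 0.01766²) = 0.02854.
Using z* = 1.282 for 80%, ME = 1.282 × 0.02854 = 0.03659.
p̂₁ − p̂₂ = -0.3730; interval -0.3730 ± 0.03659 gives (-0.410, -0.336).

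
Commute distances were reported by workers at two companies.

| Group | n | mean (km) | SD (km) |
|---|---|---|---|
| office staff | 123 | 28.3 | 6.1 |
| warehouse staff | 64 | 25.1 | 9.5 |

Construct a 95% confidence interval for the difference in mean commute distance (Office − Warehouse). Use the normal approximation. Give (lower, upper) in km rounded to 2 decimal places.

SE₁ = s₁/√n₁ = 6.1/√123 = 0.5500; SE₂ = 9.5/√64 = 1.1875.
Independent samples, unequal variances: SE_diff = √(SE₁² + SE₂²) = √(0.3025 + 1.41015625) = 1.3087.
z* = 1.960, so margin of error = 1.960 × 1.3087 = 2.5651.
Difference in means = 28.3 − 25.1 = 3.2000.
3.2000 ± 2.5651 → (0.63, 5.77).

(0.63, 5.77)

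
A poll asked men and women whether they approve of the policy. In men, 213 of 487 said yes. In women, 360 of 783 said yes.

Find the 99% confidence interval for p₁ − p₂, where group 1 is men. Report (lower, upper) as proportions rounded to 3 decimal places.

Sample proportions: 213/487 = 0.4374, 360/783 = 0.4598.
Each SE is √(p̂(1−p̂)/n): √(0.4374·0.5626/487) = 0.02248 and √(0.4598·0.5402/783) = 0.01781.
SE(p̂₁ − p̂₂) = √(SE₁² + SE₂²) = √(0.0005053504 + 0.0003171961) = 0.02868, since the two samples are independent.
At 99% confidence z* = 2.576; margin = 2.576 × 0.02868 = 0.07388.
The difference is 0.4374 − 0.4598 = -0.0224, so the interval is -0.0224 ± 0.07388 = (-0.096, 0.051).

(-0.096, 0.051)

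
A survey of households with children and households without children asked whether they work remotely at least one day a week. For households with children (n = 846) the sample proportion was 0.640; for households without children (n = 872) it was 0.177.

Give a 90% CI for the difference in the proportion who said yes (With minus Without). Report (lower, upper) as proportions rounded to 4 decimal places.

Each SE is √(p̂(1−p̂)/n): √(0.6400·0.3600/846) = 0.01650 and √(0.1770·0.8230/872) = 0.01292.
SE(p̂₁ − p̂₂) = √(SE₁² + SE₂²) = √(0.00027225 + 0.0001669264) = 0.02096, since the two samples are independent.
At 90% confidence z* = 1.645; margin = 1.645 × 0.02096 = 0.03448.
The difference is 0.6400 − 0.1770 = 0.4630, so the interval is 0.4630 ± 0.03448 = (0.4285, 0.4975).

(0.4285, 0.4975)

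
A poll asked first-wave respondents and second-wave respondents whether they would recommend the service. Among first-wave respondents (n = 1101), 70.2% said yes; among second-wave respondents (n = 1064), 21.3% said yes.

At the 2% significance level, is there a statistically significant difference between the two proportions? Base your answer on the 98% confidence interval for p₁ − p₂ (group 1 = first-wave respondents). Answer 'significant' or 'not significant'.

significant

SE₁ = √(p̂₁(1−p̂₁)/n₁) = √(0.7020·0.2980/1101) = 0.01378; SE₂ = √(0.2130·0.7870/1064) = 0.01255.
Independent samples: SE of the difference = √(SE₁² + SE₂²) = √(0.0001898884 + 0.0001575025) = 0.01864.
z* for 98% confidence is 2.326, so the margin of error is 2.326 × 0.01864 = 0.04336.
Point estimate p̂₁ − p̂₂ = 0.7020 − 0.2130 = 0.4890.
0.4890 ± 0.04336 → (0.44564, 0.53236).
The interval (0.44564, 0.53236) does not contain 0, so the difference is significant.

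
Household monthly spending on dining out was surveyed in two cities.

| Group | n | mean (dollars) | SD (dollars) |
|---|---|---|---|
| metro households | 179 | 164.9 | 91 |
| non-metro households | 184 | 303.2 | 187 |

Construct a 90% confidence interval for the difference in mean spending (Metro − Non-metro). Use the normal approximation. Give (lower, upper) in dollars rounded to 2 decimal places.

Per-group SEs: s₁/√n₁ = 91/√179 = 6.8017, s₂/√n₂ = 187/√184 = 13.7858.
Unpooled SE of the difference: √(46.26312289 + 190.04828164) = 15.3724.
Margin of error = z* · SE = 1.645 × 15.3724 = 25.2876.
x̄₁ − x̄₂ = 164.9 − 303.2 = -138.3000.
CI: -138.3000 ± 25.2876 = (-163.59, -113.01).

(-163.59, -113.01)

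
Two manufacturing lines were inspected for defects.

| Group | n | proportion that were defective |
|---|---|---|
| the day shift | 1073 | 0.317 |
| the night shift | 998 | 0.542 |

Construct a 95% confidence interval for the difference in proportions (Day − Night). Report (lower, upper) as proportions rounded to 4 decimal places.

(-0.2666, -0.1834)

The two standard errors are √(0.3170×0.6830/1073) = 0.01420 and √(0.5420×0.4580/998) = 0.01577.
Because the samples are independent, SE_diff = √(0.01420² + 0.01577²) = 0.02122.
Using z* = 1.960 for 95%, ME = 1.960 × 0.02122 = 0.04159.
p̂₁ − p̂₂ = -0.2250; interval -0.2250 ± 0.04159 gives (-0.2666, -0.1834).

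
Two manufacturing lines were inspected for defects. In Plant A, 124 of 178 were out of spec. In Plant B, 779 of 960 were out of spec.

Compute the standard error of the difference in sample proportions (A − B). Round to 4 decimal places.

0.0367

First, p̂₁ = 124/178 = 0.6966; p̂₂ = 779/960 = 0.8115.
The two standard errors are √(0.6966×0.3034/178) = 0.03446 and √(0.8115×0.1885/960) = 0.01262.
Because the samples are independent, SE_diff = √(0.03446² + 0.01262²) = 0.03670.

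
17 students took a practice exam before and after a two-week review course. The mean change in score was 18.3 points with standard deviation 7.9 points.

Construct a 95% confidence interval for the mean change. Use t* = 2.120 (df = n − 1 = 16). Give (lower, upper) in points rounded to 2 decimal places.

Paired design: SE = s_d/√n = 7.9/√17 = 1.9160.
t* = 2.120; margin of error = 2.120 × 1.9160 = 4.0619.
18.3 ± 4.0619 → (14.24, 22.36).

(14.24, 22.36)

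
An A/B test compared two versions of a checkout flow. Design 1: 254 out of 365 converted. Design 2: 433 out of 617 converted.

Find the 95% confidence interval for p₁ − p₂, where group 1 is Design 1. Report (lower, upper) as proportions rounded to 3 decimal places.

(-0.065, 0.054)

Sample proportions: 254/365 = 0.6959, 433/617 = 0.7018.
Each SE is √(p̂(1−p̂)/n): √(0.6959·0.3041/365) = 0.02408 and √(0.7018·0.2982/617) = 0.01842.
SE(p̂₁ − p̂₂) = √(SE₁² + SE₂²) = √(0.0005798464 + 0.0003392964) = 0.03032, since the two samples are independent.
At 95% confidence z* = 1.960; margin = 1.960 × 0.03032 = 0.05943.
The difference is 0.6959 − 0.7018 = -0.0059, so the interval is -0.0059 ± 0.05943 = (-0.065, 0.054).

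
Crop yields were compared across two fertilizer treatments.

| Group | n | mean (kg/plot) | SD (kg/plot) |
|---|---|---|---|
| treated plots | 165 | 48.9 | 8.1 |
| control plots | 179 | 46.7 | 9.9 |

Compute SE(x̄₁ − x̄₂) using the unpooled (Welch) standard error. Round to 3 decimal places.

Standard errors of each mean: 8.1/√165 = 0.6306 and 9.9/√179 = 0.7400.
SE(x̄₁ − x̄₂) = √(0.6306² + 0.7400²) = 0.9722 for independent samples with unequal variances.

0.972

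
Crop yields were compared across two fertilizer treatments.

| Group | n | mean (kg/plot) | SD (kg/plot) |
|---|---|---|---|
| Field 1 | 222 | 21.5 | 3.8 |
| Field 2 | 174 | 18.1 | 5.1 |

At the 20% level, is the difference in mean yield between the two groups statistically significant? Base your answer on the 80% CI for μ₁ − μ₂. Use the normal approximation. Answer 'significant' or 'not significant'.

significant

Per-group SEs: s₁/√n₁ = 3.8/√222 = 0.2550, s₂/√n₂ = 5.1/√174 = 0.3866.
Unpooled SE of the difference: √(0.065025 + 0.14945956) = 0.4631.
Margin of error = z* · SE = 1.282 × 0.4631 = 0.5937.
x̄₁ − x̄₂ = 21.5 − 18.1 = 3.4000.
CI: 3.4000 ± 0.5937 = (2.8063, 3.9937).
The interval (2.8063, 3.9937) does not contain 0, so the difference is significant.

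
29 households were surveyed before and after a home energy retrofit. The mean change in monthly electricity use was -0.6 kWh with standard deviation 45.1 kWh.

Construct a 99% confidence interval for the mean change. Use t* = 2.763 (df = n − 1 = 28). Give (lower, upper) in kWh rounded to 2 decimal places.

(-23.74, 22.54)

Paired design: SE = s_d/√n = 45.1/√29 = 8.3749.
t* = 2.763; margin of error = 2.763 × 8.3749 = 23.1398.
-0.6 ± 23.1398 → (-23.74, 22.54).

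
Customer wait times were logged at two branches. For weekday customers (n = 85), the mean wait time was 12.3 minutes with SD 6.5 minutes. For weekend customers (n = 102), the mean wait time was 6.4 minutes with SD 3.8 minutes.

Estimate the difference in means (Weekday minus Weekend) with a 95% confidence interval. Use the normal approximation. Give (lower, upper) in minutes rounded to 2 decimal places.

Per-group SEs: s₁/√n₁ = 6.5/√85 = 0.7050, s₂/√n₂ = 3.8/√102 = 0.3763.
Unpooled SE of the difference: √(0.497025 + 0.14160169) = 0.7991.
Margin of error = z* · SE = 1.960 × 0.7991 = 1.5662.
x̄₁ − x̄₂ = 12.3 − 6.4 = 5.9000.
CI: 5.9000 ± 1.5662 = (4.33, 7.47).

(4.33, 7.47)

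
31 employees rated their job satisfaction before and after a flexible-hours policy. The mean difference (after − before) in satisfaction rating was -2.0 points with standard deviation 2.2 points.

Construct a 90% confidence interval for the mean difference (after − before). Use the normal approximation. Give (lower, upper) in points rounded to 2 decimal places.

This is a matched-pairs design, so SE = s_d/√n = 2.2/√31 = 0.3951.
Margin = 1.645 × 0.3951 = 0.6499; the interval is -2.0 ± 0.6499 = (-2.65, -1.35).

(-2.65, -1.35)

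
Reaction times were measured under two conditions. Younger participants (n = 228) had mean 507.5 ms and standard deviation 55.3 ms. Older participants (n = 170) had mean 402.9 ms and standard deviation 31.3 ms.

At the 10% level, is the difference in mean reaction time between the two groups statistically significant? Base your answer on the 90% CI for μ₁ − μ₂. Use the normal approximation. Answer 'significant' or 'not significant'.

Per-group SEs: s₁/√n₁ = 55.3/√228 = 3.6623, s₂/√n₂ = 31.3/√170 = 2.4006.
Unpooled SE of the difference: √(13.41244129 + 5.76288036) = 4.3790.
Margin of error = z* · SE = 1.645 × 4.3790 = 7.2035.
x̄₁ − x̄₂ = 507.5 − 402.9 = 104.6000.
CI: 104.6000 ± 7.2035 = (97.3965, 111.8035).
The interval (97.3965, 111.8035) does not contain 0, so the difference is significant.

significant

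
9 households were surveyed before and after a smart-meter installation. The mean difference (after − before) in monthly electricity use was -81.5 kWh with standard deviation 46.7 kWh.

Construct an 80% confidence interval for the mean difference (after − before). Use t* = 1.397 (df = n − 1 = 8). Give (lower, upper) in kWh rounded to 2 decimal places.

This is a matched-pairs design, so SE = s_d/√n = 46.7/√9 = 15.5667.
Margin = 1.397 × 15.5667 = 21.7467; the interval is -81.5 ± 21.7467 = (-103.25, -59.75).

(-103.25, -59.75)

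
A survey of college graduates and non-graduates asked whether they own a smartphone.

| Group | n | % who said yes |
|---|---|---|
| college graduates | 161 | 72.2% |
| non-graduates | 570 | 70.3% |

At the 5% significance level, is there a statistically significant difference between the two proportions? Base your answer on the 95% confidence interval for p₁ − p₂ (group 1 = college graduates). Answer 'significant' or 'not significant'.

The two standard errors are √(0.7220×0.2780/161) = 0.03531 and √(0.7030×0.2970/570) = 0.01914.
Because the samples are independent, SE_diff = √(0.03531² + 0.01914²) = 0.04016.
Using z* = 1.960 for 95%, ME = 1.960 × 0.04016 = 0.07871.
p̂₁ − p̂₂ = 0.0190; interval 0.0190 ± 0.07871 gives (-0.05971, 0.09771).
The interval (-0.05971, 0.09771) contains 0, so the difference is not significant.

not significant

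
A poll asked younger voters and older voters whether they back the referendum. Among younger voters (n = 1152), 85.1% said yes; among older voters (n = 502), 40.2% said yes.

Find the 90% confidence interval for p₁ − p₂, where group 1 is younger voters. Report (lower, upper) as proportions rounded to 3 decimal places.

(0.409, 0.489)

SE₁ = √(p̂₁(1−p̂₁)/n₁) = √(0.8510·0.1490/1152) = 0.01049; SE₂ = √(0.4020·0.5980/502) = 0.02188.
Independent samples: SE of the difference = √(SE₁² + SE₂²) = √(0.0001100401 + 0.0004787344) = 0.02426.
z* for 90% confidence is 1.645, so the margin of error is 1.645 × 0.02426 = 0.03991.
Point estimate p̂₁ − p̂₂ = 0.8510 − 0.4020 = 0.4490.
0.4490 ± 0.03991 → (0.409, 0.489).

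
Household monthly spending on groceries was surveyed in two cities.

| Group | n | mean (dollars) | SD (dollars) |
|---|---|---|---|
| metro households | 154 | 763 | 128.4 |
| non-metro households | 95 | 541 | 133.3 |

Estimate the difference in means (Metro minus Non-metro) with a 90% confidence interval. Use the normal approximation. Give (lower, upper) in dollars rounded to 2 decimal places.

(193.79, 250.21)

SE₁ = s₁/√n₁ = 128.4/√154 = 10.3468; SE₂ = 133.3/√95 = 13.6763.
Independent samples, unequal variances: SE_diff = √(SE₁² + SE₂²) = √(107.05627024 + 187.04118169) = 17.1493.
z* = 1.645, so margin of error = 1.645 × 17.1493 = 28.2106.
Difference in means = 763 − 541 = 222.0000.
222.0000 ± 28.2106 → (193.79, 250.21).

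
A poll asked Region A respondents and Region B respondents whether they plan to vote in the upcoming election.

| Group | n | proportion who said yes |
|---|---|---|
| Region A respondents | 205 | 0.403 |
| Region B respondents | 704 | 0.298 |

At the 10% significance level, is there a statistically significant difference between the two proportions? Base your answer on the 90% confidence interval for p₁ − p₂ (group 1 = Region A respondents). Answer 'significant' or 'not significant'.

The two standard errors are √(0.4030×0.5970/205) = 0.03426 and √(0.2980×0.7020/704) = 0.01724.
Because the samples are independent, SE_diff = √(0.03426² + 0.01724²) = 0.03835.
Using z* = 1.645 for 90%, ME = 1.645 × 0.03835 = 0.06309.
p̂₁ − p̂₂ = 0.1050; interval 0.1050 ± 0.06309 gives (0.04191, 0.16809).
The interval (0.04191, 0.16809) does not contain 0, so the difference is significant.

significant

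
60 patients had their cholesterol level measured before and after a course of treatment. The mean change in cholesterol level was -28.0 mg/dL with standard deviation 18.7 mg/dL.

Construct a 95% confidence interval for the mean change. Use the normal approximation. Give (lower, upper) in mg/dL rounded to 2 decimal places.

(-32.73, -23.27)

This is a matched-pairs design, so SE = s_d/√n = 18.7/√60 = 2.4142.
Margin = 1.960 × 2.4142 = 4.7318; the interval is -28.0 ± 4.7318 = (-32.73, -23.27).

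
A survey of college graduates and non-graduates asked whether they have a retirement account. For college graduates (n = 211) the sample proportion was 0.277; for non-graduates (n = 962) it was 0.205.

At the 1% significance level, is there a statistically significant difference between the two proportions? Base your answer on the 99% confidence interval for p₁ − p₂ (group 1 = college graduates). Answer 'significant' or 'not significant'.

SE₁ = √(p̂₁(1−p̂₁)/n₁) = √(0.2770·0.7230/211) = 0.03081; SE₂ = √(0.2050·0.7950/962) = 0.01302.
Independent samples: SE of the difference = √(SE₁² + SE₂²) = √(0.0009492561 + 0.0001695204) = 0.03345.
z* for 99% confidence is 2.576, so the margin of error is 2.576 × 0.03345 = 0.08617.
Point estimate p̂₁ − p̂₂ = 0.2770 − 0.2050 = 0.0720.
0.0720 ± 0.08617 → (-0.01417, 0.15817).
The interval (-0.01417, 0.15817) contains 0, so the difference is not significant.

not significant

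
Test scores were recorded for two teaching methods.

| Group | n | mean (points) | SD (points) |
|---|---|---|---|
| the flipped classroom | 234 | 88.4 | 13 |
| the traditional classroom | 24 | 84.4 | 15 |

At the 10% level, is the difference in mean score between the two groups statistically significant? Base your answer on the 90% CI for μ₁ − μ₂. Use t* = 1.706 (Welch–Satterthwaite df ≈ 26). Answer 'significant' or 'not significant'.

SE₁ = s₁/√n₁ = 13/√234 = 0.8498; SE₂ = 15/√24 = 3.0619.
Independent samples, unequal variances: SE_diff = √(SE₁² + SE₂²) = √(0.72216004 + 9.37523161) = 3.1776.
t* = 1.706, so margin of error = 1.706 × 3.1776 = 5.4210.
Difference in means = 88.4 − 84.4 = 4.0000.
4.0000 ± 5.4210 → (-1.4210, 9.4210).
The interval (-1.4210, 9.4210) contains 0, so the difference is not significant.

not significant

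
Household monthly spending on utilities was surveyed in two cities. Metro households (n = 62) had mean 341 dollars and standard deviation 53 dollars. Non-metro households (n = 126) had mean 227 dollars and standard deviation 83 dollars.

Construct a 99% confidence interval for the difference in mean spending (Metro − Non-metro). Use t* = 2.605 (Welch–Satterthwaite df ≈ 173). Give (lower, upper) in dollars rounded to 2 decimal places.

(87.95, 140.05)

Per-group SEs: s₁/√n₁ = 53/√62 = 6.7310, s₂/√n₂ = 83/√126 = 7.3942.
Unpooled SE of the difference: √(45.306361 + 54.67419364) = 9.9990.
Margin of error = t* · SE = 2.605 × 9.9990 = 26.0474.
x̄₁ − x̄₂ = 341 − 227 = 114.0000.
CI: 114.0000 ± 26.0474 = (87.95, 140.05).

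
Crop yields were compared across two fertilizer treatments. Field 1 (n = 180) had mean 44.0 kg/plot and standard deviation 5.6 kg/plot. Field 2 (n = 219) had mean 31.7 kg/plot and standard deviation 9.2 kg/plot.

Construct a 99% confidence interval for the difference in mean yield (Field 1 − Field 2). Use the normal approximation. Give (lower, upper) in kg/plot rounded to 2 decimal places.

SE₁ = s₁/√n₁ = 5.6/√180 = 0.4174; SE₂ = 9.2/√219 = 0.6217.
Independent samples, unequal variances: SE_diff = √(SE₁² + SE₂²) = √(0.17422276 + 0.38651089) = 0.7488.
z* = 2.576, so margin of error = 2.576 × 0.7488 = 1.9289.
Difference in means = 44.0 − 31.7 = 12.3000.
12.3000 ± 1.9289 → (10.37, 14.23).

(10.37, 14.23)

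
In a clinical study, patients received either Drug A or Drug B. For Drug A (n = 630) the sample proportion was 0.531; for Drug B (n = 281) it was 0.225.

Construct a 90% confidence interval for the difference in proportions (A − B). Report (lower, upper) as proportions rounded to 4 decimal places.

The two standard errors are √(0.5310×0.4690/630) = 0.01988 and √(0.2250×0.7750/281) = 0.02491.
Because the samples are independent, SE_diff = √(0.01988² + 0.02491²) = 0.03187.
Using z* = 1.645 for 90%, ME = 1.645 × 0.03187 = 0.05243.
p̂₁ − p̂₂ = 0.3060; interval 0.3060 ± 0.05243 gives (0.2536, 0.3584).

(0.2536, 0.3584)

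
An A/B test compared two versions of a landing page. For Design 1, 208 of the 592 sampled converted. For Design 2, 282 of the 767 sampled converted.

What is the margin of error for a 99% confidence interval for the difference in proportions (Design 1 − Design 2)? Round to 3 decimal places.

0.068

p̂₁ = 208/592 = 0.3514 and p̂₂ = 282/767 = 0.3677.
SE₁ = √(p̂₁(1−p̂₁)/n₁) = √(0.3514·0.6486/592) = 0.01962; SE₂ = √(0.3677·0.6323/767) = 0.01741.
Independent samples: SE of the difference = √(SE₁² + SE₂²) = √(0.0003849444 + 0.0003031081) = 0.02623.
z* for 99% confidence is 2.576, so the margin of error is 2.576 × 0.02623 = 0.06757.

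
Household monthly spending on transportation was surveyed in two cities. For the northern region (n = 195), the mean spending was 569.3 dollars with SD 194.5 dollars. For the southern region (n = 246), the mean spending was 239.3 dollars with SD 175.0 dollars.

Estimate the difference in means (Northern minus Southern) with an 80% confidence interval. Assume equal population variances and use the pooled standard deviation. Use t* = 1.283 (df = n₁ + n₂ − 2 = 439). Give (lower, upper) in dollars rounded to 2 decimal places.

s_p = √[((n₁−1)s₁² + (n₂−1)s₂²)/(n₁+n₂−2)] = √[(194·194.5² + 245·175.0²)/439] = 183.8725.
SE = 183.8725·√(1/195 + 1/246) = 17.6300.
With t* = 1.283, margin = 1.283 × 17.6300 = 22.6193.
x̄₁ − x̄₂ = 569.3 − 239.3 = 330.0000; interval 330.0000 ± 22.6193 = (307.38, 352.62).

(307.38, 352.62)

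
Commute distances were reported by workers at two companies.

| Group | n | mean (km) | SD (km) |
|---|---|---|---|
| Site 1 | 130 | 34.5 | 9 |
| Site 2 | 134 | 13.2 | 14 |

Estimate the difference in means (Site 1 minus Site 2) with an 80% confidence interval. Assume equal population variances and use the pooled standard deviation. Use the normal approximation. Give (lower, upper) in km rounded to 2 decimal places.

Pooled variance s_p² = [129·9² + 133·14²] / (130+134−2) = 139.3779, so s_p = 11.8058.
SE_diff = s_p·√(1/n₁ + 1/n₂) = 11.8058·√(1/130 + 1/134) = 1.4534.
z* = 1.282; margin = 1.282 × 1.4534 = 1.8633.
Difference = 34.5 − 13.2 = 21.3000.
21.3000 ± 1.8633 → (19.44, 23.16).

(19.44, 23.16)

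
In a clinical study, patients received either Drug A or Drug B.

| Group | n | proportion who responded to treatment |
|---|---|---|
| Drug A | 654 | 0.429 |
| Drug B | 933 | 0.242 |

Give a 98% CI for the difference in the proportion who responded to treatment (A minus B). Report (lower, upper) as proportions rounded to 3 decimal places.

SE₁ = √(p̂₁(1−p̂₁)/n₁) = √(0.4290·0.5710/654) = 0.01935; SE₂ = √(0.2420·0.7580/933) = 0.01402.
Independent samples: SE of the difference = √(SE₁² + SE₂²) = √(0.0003744225 + 0.0001965604) = 0.02390.
z* for 98% confidence is 2.326, so the margin of error is 2.326 × 0.02390 = 0.05559.
Point estimate p̂₁ − p̂₂ = 0.4290 − 0.2420 = 0.1870.
0.1870 ± 0.05559 → (0.131, 0.243).

(0.131, 0.243)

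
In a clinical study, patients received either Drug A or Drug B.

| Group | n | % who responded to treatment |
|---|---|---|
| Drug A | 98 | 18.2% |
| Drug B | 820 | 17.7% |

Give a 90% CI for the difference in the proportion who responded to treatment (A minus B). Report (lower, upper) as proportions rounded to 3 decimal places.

(-0.063, 0.073)

Each SE is √(p̂(1−p̂)/n): √(0.1820·0.8180/98) = 0.03898 and √(0.1770·0.8230/820) = 0.01333.
SE(p̂₁ − p̂₂) = √(SE₁² + SE₂²) = √(0.0015194404 + 0.0001776889) = 0.04120, since the two samples are independent.
At 90% confidence z* = 1.645; margin = 1.645 × 0.04120 = 0.06777.
The difference is 0.1820 − 0.1770 = 0.0050, so the interval is 0.0050 ± 0.06777 = (-0.063, 0.073).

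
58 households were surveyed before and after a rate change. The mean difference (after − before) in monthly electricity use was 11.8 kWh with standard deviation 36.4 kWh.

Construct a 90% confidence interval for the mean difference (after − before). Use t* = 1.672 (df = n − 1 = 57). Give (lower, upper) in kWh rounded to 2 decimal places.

(3.81, 19.79)

This is a matched-pairs design, so SE = s_d/√n = 36.4/√58 = 4.7796.
Margin = 1.672 × 4.7796 = 7.9915; the interval is 11.8 ± 7.9915 = (3.81, 19.79).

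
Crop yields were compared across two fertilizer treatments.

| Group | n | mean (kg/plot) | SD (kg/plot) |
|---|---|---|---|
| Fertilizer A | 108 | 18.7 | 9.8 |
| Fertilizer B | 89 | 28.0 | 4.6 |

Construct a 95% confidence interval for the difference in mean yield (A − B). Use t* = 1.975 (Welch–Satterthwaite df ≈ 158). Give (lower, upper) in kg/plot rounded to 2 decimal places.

Per-group SEs: s₁/√n₁ = 9.8/√108 = 0.9430, s₂/√n₂ = 4.6/√89 = 0.4876.
Unpooled SE of the difference: √(0.889249 + 0.23775376) = 1.0616.
Margin of error = t* · SE = 1.975 × 1.0616 = 2.0967.
x̄₁ − x̄₂ = 18.7 − 28.0 = -9.3000.
CI: -9.3000 ± 2.0967 = (-11.40, -7.20).

(-11.40, -7.20)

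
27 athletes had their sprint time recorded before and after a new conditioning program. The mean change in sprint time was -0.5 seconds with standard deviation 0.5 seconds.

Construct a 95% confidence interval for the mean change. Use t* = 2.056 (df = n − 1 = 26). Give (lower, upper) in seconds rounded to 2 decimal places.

(-0.70, -0.30)

This is a matched-pairs design, so SE = s_d/√n = 0.5/√27 = 0.0962.
Margin = 2.056 × 0.0962 = 0.1978; the interval is -0.5 ± 0.1978 = (-0.70, -0.30).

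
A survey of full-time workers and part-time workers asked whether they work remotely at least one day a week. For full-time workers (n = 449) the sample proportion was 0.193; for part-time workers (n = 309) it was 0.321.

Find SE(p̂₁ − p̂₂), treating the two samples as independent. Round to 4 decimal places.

0.0324

Each SE is √(p̂(1−p̂)/n): √(0.1930·0.8070/449) = 0.01862 and √(0.3210·0.6790/309) = 0.02656.
SE(p̂₁ − p̂₂) = √(SE₁² + SE₂²) = √(0.0003467044 + 0.0007054336) = 0.03244, since the two samples are independent.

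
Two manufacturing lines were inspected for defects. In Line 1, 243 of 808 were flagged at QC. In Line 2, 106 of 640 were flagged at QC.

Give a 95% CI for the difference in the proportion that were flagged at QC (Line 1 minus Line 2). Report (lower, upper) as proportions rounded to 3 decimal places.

(0.092, 0.178)

p̂₁ = 243/808 = 0.3007 and p̂₂ = 106/640 = 0.1656.
SE₁ = √(p̂₁(1−p̂₁)/n₁) = √(0.3007·0.6993/808) = 0.01613; SE₂ = √(0.1656·0.8344/640) = 0.01469.
Independent samples: SE of the difference = √(SE₁² + SE₂²) = √(0.0002601769 + 0.0002157961) = 0.02182.
z* for 95% confidence is 1.960, so the margin of error is 1.960 × 0.02182 = 0.04277.
Point estimate p̂₁ − p̂₂ = 0.3007 − 0.1656 = 0.1351.
0.1351 ± 0.04277 → (0.092, 0.178).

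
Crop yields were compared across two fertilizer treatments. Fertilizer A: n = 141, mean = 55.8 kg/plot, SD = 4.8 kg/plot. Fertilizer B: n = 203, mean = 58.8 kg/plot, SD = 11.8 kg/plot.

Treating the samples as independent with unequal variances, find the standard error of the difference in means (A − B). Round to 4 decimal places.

0.9216

SE₁ = s₁/√n₁ = 4.8/√141 = 0.4042; SE₂ = 11.8/√203 = 0.8282.
Independent samples, unequal variances: SE_diff = √(SE₁² + SE₂²) = √(0.16337764 + 0.68591524) = 0.9216.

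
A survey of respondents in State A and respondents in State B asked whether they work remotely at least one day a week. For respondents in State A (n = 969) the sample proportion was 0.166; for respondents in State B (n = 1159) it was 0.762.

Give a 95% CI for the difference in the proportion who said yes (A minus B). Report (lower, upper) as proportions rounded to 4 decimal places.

Each SE is √(p̂(1−p̂)/n): √(0.1660·0.8340/969) = 0.01195 and √(0.7620·0.2380/1159) = 0.01251.
SE(p̂₁ − p̂₂) = √(SE₁² + SE₂²) = √(0.0001428025 + 0.0001565001) = 0.01730, since the two samples are independent.
At 95% confidence z* = 1.960; margin = 1.960 × 0.01730 = 0.03391.
The difference is 0.1660 − 0.7620 = -0.5960, so the interval is -0.5960 ± 0.03391 = (-0.6299, -0.5621).

(-0.6299, -0.5621)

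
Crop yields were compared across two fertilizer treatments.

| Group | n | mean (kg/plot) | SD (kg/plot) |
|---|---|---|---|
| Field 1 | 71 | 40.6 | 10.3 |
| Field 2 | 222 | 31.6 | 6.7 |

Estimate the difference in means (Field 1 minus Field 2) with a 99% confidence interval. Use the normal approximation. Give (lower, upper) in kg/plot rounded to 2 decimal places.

Standard errors of each mean: 10.3/√71 = 1.2224 and 6.7/√222 = 0.4497.
SE(x̄₁ − x̄₂) = √(1.2224² + 0.4497²) = 1.3025 for independent samples with unequal variances.
With z* = 2.576, the margin is 2.576 × 1.3025 = 3.3552.
x̄₁ − x̄₂ = 40.6 − 31.6 = 9.0000; the interval is 9.0000 ± 3.3552 = (5.64, 12.36).

(5.64, 12.36)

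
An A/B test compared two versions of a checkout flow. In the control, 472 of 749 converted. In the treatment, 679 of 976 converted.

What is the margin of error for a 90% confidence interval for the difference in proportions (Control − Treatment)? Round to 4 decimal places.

p̂₁ = 472/749 = 0.6302 and p̂₂ = 679/976 = 0.6957.
SE₁ = √(p̂₁(1−p̂₁)/n₁) = √(0.6302·0.3698/749) = 0.01764; SE₂ = √(0.6957·0.3043/976) = 0.01473.
Independent samples: SE of the difference = √(SE₁² + SE₂²) = √(0.0003111696 + 0.0002169729) = 0.02298.
z* for 90% confidence is 1.645, so the margin of error is 1.645 × 0.02298 = 0.03780.

0.0378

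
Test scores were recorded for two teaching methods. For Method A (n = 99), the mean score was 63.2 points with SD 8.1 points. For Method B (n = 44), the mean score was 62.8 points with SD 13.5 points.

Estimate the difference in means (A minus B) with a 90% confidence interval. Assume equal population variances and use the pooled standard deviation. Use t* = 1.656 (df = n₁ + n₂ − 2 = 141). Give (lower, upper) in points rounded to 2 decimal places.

Pooled variance s_p² = [98·8.1² + 43·13.5²] / (99+44−2) = 101.1811, so s_p = 10.0589.
SE_diff = s_p·√(1/n₁ + 1/n₂) = 10.0589·√(1/99 + 1/44) = 1.8225.
t* = 1.656; margin = 1.656 × 1.8225 = 3.0181.
Difference = 63.2 − 62.8 = 0.4000.
0.4000 ± 3.0181 → (-2.62, 3.42).

(-2.62, 3.42)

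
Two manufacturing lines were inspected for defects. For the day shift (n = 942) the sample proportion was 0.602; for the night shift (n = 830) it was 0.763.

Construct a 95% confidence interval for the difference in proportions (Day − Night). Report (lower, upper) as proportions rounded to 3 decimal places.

Each SE is √(p̂(1−p̂)/n): √(0.6020·0.3980/942) = 0.01595 and √(0.7630·0.2370/830) = 0.01476.
SE(p̂₁ − p̂₂) = √(SE₁² + SE₂²) = √(0.0002544025 + 0.0002178576) = 0.02173, since the two samples are independent.
At 95% confidence z* = 1.960; margin = 1.960 × 0.02173 = 0.04259.
The difference is 0.6020 − 0.7630 = -0.1610, so the interval is -0.1610 ± 0.04259 = (-0.204, -0.118).

(-0.204, -0.118)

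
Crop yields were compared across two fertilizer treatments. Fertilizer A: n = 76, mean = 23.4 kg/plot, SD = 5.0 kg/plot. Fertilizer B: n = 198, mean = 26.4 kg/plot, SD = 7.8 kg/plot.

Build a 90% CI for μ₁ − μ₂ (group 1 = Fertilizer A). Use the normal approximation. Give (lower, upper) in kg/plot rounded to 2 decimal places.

(-4.31, -1.69)

Standard errors of each mean: 5.0/√76 = 0.5735 and 7.8/√198 = 0.5543.
SE(x̄₁ − x̄₂) = √(0.5735² + 0.5543²) = 0.7976 for independent samples with unequal variances.
With z* = 1.645, the margin is 1.645 × 0.7976 = 1.3121.
x̄₁ − x̄₂ = 23.4 − 26.4 = -3.0000; the interval is -3.0000 ± 1.3121 = (-4.31, -1.69).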